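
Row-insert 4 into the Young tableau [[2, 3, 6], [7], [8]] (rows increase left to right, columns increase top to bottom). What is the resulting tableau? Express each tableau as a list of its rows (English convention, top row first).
[[2, 3, 4], [6], [7], [8]]

In row 1, 4 replaces 6 (the leftmost entry greater than 4); 6 is bumped to row 2. In row 2, 6 replaces 7 (the leftmost entry greater than 6); 7 is bumped to row 3. In row 3, 7 replaces 8 (the leftmost entry greater than 7); 8 is bumped to row 4. 8 starts a new row 4. The new tableau is [[2, 3, 4], [6], [7], [8]].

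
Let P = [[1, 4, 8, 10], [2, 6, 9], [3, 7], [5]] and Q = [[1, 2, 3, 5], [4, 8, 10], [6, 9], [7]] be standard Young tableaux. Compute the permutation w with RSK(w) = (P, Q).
5 7 9 3 10 2 1 6 4 8

Reverse the RSK construction: for i from n down to 1, find the cell of Q containing i, remove the entry at that cell from P, and reverse-bump it up through P; the value ejected from row 1 is w(i).

Step i=10: Q has 10 at row 2, column 3; remove 9 from row 2 of P and reverse-bump: 9 enters row 1 and ejects 8. So w(10) = 8. P is now [[1, 4, 9, 10], [2, 6], [3, 7], [5]].
Step i=9: Q has 9 at row 3, column 2; remove 7 from row 3 of P and reverse-bump: 7 enters row 2 and ejects 6; 6 enters row 1 and ejects 4. So w(9) = 4. P is now [[1, 6, 9, 10], [2, 7], [3], [5]].
Step i=8: Q has 8 at row 2, column 2; remove 7 from row 2 of P and reverse-bump: 7 enters row 1 and ejects 6. So w(8) = 6. P is now [[1, 7, 9, 10], [2], [3], [5]].
Step i=7: Q has 7 at row 4, column 1; remove 5 from row 4 of P and reverse-bump: 5 enters row 3 and ejects 3; 3 enters row 2 and ejects 2; 2 enters row 1 and ejects 1. So w(7) = 1. P is now [[2, 7, 9, 10], [3], [5]].
Step i=6: Q has 6 at row 3, column 1; remove 5 from row 3 of P and reverse-bump: 5 enters row 2 and ejects 3; 3 enters row 1 and ejects 2. So w(6) = 2. P is now [[3, 7, 9, 10], [5]].
Step i=5: Q has 5 at row 1, column 4; remove that cell from P, ejecting 10. So w(5) = 10. P is now [[3, 7, 9], [5]].
Step i=4: Q has 4 at row 2, column 1; remove 5 from row 2 of P and reverse-bump: 5 enters row 1 and ejects 3. So w(4) = 3. P is now [[5, 7, 9]].
Step i=3: Q has 3 at row 1, column 3; remove that cell from P, ejecting 9. So w(3) = 9. P is now [[5, 7]].
Step i=2: Q has 2 at row 1, column 2; remove that cell from P, ejecting 7. So w(2) = 7. P is now [[5]].
Step i=1: Q has 1 at row 1, column 1; remove that cell from P, ejecting 5. So w(1) = 5. P is now [].

So w = 5 7 9 3 10 2 1 6 4 8.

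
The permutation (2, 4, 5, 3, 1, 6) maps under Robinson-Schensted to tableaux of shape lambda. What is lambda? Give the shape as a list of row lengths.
[4, 1, 1]

RSK row insertion gives P = [[1, 3, 5, 6], [2], [4]], which has shape [4, 1, 1].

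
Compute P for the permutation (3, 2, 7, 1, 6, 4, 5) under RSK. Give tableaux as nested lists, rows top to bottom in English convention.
Insert 3: appended to row 1. P = [[3]].
Insert 2: 2 bumps 3 from row 1; 3 starts row 2. P = [[2], [3]].
Insert 7: appended to row 1. P = [[2, 7], [3]].
Insert 1: 1 bumps 2 from row 1; 2 bumps 3 from row 2; 3 starts row 3. P = [[1, 7], [2], [3]].
Insert 6: 6 bumps 7 from row 1; 7 appends to row 2. P = [[1, 6], [2, 7], [3]].
Insert 4: 4 bumps 6 from row 1; 6 bumps 7 from row 2; 7 appends to row 3. P = [[1, 4], [2, 6], [3, 7]].
Insert 5: appended to row 1. P = [[1, 4, 5], [2, 6], [3, 7]].

So P = [[1, 4, 5], [2, 6], [3, 7]].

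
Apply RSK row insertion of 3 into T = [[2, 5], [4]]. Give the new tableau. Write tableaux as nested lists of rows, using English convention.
In row 1, 3 replaces 5 (the leftmost entry greater than 3); 5 is bumped to row 2. 5 is appended to row 2. The new tableau is [[2, 3], [4, 5]].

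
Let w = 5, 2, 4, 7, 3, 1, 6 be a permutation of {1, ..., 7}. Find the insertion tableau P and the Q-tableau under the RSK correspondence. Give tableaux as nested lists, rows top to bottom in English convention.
P = [[1, 3, 6], [2, 7], [4], [5]], Q = [[1, 3, 4], [2, 7], [5], [6]]

Insert each entry of the permutation into P by Schensted row insertion, recording in Q the position of each new cell.

Insert 5: appended to row 1. P = [[5]].
Insert 2: 2 bumps 5 from row 1; 5 starts row 2. P = [[2], [5]].
Insert 4: appended to row 1. P = [[2, 4], [5]].
Insert 7: appended to row 1. P = [[2, 4, 7], [5]].
Insert 3: 3 bumps 4 from row 1; 4 bumps 5 from row 2; 5 starts row 3. P = [[2, 3, 7], [4], [5]].
Insert 1: 1 bumps 2 from row 1; 2 bumps 4 from row 2; 4 bumps 5 from row 3; 5 starts row 4. P = [[1, 3, 7], [2], [4], [5]].
Insert 6: 6 bumps 7 from row 1; 7 appends to row 2. P = [[1, 3, 6], [2, 7], [4], [5]].

So P = [[1, 3, 6], [2, 7], [4], [5]], Q = [[1, 3, 4], [2, 7], [5], [6]].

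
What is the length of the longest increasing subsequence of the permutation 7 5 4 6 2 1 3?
2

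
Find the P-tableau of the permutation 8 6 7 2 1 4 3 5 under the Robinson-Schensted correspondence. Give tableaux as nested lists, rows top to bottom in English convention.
P = [[1, 3, 5], [2, 4], [6, 7], [8]]

After inserting 8: P = [[8]].
After inserting 6: P = [[6], [8]].
After inserting 7: P = [[6, 7], [8]].
After inserting 2: P = [[2, 7], [6], [8]].
After inserting 1: P = [[1, 7], [2], [6], [8]].
After inserting 4: P = [[1, 4], [2, 7], [6], [8]].
After inserting 3: P = [[1, 3], [2, 4], [6, 7], [8]].
After inserting 5: P = [[1, 3, 5], [2, 4], [6, 7], [8]].

So P = [[1, 3, 5], [2, 4], [6, 7], [8]].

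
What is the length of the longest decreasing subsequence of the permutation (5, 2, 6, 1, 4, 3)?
3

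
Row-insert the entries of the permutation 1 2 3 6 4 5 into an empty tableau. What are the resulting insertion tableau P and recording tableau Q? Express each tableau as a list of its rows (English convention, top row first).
Insert each entry of the permutation into P by Schensted row insertion, recording in Q the position of each new cell.

After inserting 1: P = [[1]].
After inserting 2: P = [[1, 2]].
After inserting 3: P = [[1, 2, 3]].
After inserting 6: P = [[1, 2, 3, 6]].
After inserting 4: P = [[1, 2, 3, 4], [6]].
After inserting 5: P = [[1, 2, 3, 4, 5], [6]].

So P = [[1, 2, 3, 4, 5], [6]], Q = [[1, 2, 3, 4, 6], [5]].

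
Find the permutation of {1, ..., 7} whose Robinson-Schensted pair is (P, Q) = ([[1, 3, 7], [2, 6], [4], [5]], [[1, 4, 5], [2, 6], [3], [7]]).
5 4 2 6 7 3 1

Reverse RSK: for i = n, n-1, ..., 1, locate i in Q, remove the corresponding corner cell from P, and reverse-bump its entry up through P; the value ejected from row 1 is w(i).

So w = 5 4 2 6 7 3 1.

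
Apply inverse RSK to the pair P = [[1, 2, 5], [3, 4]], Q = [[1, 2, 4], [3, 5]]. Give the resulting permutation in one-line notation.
3 4 1 5 2

Reverse the RSK construction: for i from n down to 1, find the cell of Q containing i, remove the entry at that cell from P, and reverse-bump it up through P; the value ejected from row 1 is w(i).

Step i=5: Q has 5 at row 2, column 2; remove 4 from row 2 of P and reverse-bump: 4 enters row 1 and ejects 2. So w(5) = 2. P is now [[1, 4, 5], [3]].
Step i=4: Q has 4 at row 1, column 3; remove that cell from P, ejecting 5. So w(4) = 5. P is now [[1, 4], [3]].
Step i=3: Q has 3 at row 2, column 1; remove 3 from row 2 of P and reverse-bump: 3 enters row 1 and ejects 1. So w(3) = 1. P is now [[3, 4]].
Step i=2: Q has 2 at row 1, column 2; remove that cell from P, ejecting 4. So w(2) = 4. P is now [[3]].
Step i=1: Q has 1 at row 1, column 1; remove that cell from P, ejecting 3. So w(1) = 3. P is now [].

So w = 3 4 1 5 2.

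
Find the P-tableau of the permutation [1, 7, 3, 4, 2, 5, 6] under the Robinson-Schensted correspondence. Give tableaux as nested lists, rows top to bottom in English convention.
P = [[1, 2, 4, 5, 6], [3], [7]]

Insert 1: appended to row 1. P = [[1]].
Insert 7: appended to row 1. P = [[1, 7]].
Insert 3: 3 bumps 7 from row 1; 7 starts row 2. P = [[1, 3], [7]].
Insert 4: appended to row 1. P = [[1, 3, 4], [7]].
Insert 2: 2 bumps 3 from row 1; 3 bumps 7 from row 2; 7 starts row 3. P = [[1, 2, 4], [3], [7]].
Insert 5: appended to row 1. P = [[1, 2, 4, 5], [3], [7]].
Insert 6: appended to row 1. P = [[1, 2, 4, 5, 6], [3], [7]].

So P = [[1, 2, 4, 5, 6], [3], [7]].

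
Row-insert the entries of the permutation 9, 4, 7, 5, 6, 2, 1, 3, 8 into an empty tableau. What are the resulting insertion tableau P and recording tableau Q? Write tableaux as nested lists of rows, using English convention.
P = [[1, 3, 6, 8], [2, 5], [4], [7], [9]], Q = [[1, 3, 5, 9], [2, 8], [4], [6], [7]]

Insert each entry of the permutation into P by Schensted row insertion, recording in Q the position of each new cell.

Insert 9: appended to row 1. P = [[9]].
Insert 4: 4 bumps 9 from row 1; 9 starts row 2. P = [[4], [9]].
Insert 7: appended to row 1. P = [[4, 7], [9]].
Insert 5: 5 bumps 7 from row 1; 7 bumps 9 from row 2; 9 starts row 3. P = [[4, 5], [7], [9]].
Insert 6: appended to row 1. P = [[4, 5, 6], [7], [9]].
Insert 2: 2 bumps 4 from row 1; 4 bumps 7 from row 2; 7 bumps 9 from row 3; 9 starts row 4. P = [[2, 5, 6], [4], [7], [9]].
Insert 1: 1 bumps 2 from row 1; 2 bumps 4 from row 2; 4 bumps 7 from row 3; 7 bumps 9 from row 4; 9 starts row 5. P = [[1, 5, 6], [2], [4], [7], [9]].
Insert 3: 3 bumps 5 from row 1; 5 appends to row 2. P = [[1, 3, 6], [2, 5], [4], [7], [9]].
Insert 8: appended to row 1. P = [[1, 3, 6, 8], [2, 5], [4], [7], [9]].

So P = [[1, 3, 6, 8], [2, 5], [4], [7], [9]], Q = [[1, 3, 5, 9], [2, 8], [4], [6], [7]].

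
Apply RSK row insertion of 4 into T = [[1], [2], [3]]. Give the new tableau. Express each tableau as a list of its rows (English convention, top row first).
4 is larger than every entry of row 1, so it is appended to row 1. The new tableau is [[1, 4], [2], [3]].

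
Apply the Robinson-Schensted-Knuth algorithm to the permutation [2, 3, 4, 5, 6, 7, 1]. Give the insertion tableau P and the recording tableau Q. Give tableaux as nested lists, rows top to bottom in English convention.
Insert each entry of the permutation into P by Schensted row insertion, recording in Q the position of each new cell.

After inserting 2: P = [[2]].
After inserting 3: P = [[2, 3]].
After inserting 4: P = [[2, 3, 4]].
After inserting 5: P = [[2, 3, 4, 5]].
After inserting 6: P = [[2, 3, 4, 5, 6]].
After inserting 7: P = [[2, 3, 4, 5, 6, 7]].
After inserting 1: P = [[1, 3, 4, 5, 6, 7], [2]].

So P = [[1, 3, 4, 5, 6, 7], [2]], Q = [[1, 2, 3, 4, 5, 6], [7]].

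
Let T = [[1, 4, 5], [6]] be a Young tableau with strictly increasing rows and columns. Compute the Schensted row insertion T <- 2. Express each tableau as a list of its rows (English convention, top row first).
In row 1, 2 replaces 4 (the leftmost entry greater than 2); 4 is bumped to row 2. In row 2, 4 replaces 6 (the leftmost entry greater than 4); 6 is bumped to row 3. 6 starts a new row 3. The new tableau is [[1, 2, 5], [4], [6]].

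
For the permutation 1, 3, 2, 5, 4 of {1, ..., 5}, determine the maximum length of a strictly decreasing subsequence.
2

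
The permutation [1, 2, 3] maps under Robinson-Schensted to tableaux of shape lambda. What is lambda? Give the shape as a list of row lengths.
[3]

RSK row insertion gives P = [[1, 2, 3]], which has shape [3].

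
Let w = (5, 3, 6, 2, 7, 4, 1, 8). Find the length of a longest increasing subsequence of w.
4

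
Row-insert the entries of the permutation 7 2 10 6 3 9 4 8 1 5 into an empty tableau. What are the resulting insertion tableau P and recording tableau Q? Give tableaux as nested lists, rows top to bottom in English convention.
P = [[1, 3, 4, 5], [2, 8], [6, 9], [7, 10]], Q = [[1, 3, 6, 8], [2, 4], [5, 7], [9, 10]]

Insert each entry of the permutation into P by Schensted row insertion, recording in Q the position of each new cell.

Insert 7: appended to row 1. P = [[7]], Q = [[1]].
Insert 2: 2 bumps 7 from row 1; 7 starts row 2. P = [[2], [7]], Q = [[1], [2]].
Insert 10: appended to row 1. P = [[2, 10], [7]], Q = [[1, 3], [2]].
Insert 6: 6 bumps 10 from row 1; 10 appends to row 2. P = [[2, 6], [7, 10]], Q = [[1, 3], [2, 4]].
Insert 3: 3 bumps 6 from row 1; 6 bumps 7 from row 2; 7 starts row 3. P = [[2, 3], [6, 10], [7]], Q = [[1, 3], [2, 4], [5]].
Insert 9: appended to row 1. P = [[2, 3, 9], [6, 10], [7]], Q = [[1, 3, 6], [2, 4], [5]].
Insert 4: 4 bumps 9 from row 1; 9 bumps 10 from row 2; 10 appends to row 3. P = [[2, 3, 4], [6, 9], [7, 10]], Q = [[1, 3, 6], [2, 4], [5, 7]].
Insert 8: appended to row 1. P = [[2, 3, 4, 8], [6, 9], [7, 10]], Q = [[1, 3, 6, 8], [2, 4], [5, 7]].
Insert 1: 1 bumps 2 from row 1; 2 bumps 6 from row 2; 6 bumps 7 from row 3; 7 starts row 4. P = [[1, 3, 4, 8], [2, 9], [6, 10], [7]], Q = [[1, 3, 6, 8], [2, 4], [5, 7], [9]].
Insert 5: 5 bumps 8 from row 1; 8 bumps 9 from row 2; 9 bumps 10 from row 3; 10 appends to row 4. P = [[1, 3, 4, 5], [2, 8], [6, 9], [7, 10]], Q = [[1, 3, 6, 8], [2, 4], [5, 7], [9, 10]].

So P = [[1, 3, 4, 5], [2, 8], [6, 9], [7, 10]], Q = [[1, 3, 6, 8], [2, 4], [5, 7], [9, 10]].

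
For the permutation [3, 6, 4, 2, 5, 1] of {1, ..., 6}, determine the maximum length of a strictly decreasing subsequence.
4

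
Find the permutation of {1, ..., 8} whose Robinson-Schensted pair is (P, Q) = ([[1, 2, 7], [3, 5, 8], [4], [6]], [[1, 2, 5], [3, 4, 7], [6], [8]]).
Reverse the RSK construction: for i from n down to 1, find the cell of Q containing i, remove the entry at that cell from P, and reverse-bump it up through P; the value ejected from row 1 is w(i).

Step i=8: Q has 8 at row 4, column 1; remove 6 from row 4 of P and reverse-bump: 6 enters row 3 and ejects 4; 4 enters row 2 and ejects 3; 3 enters row 1 and ejects 2. So w(8) = 2. P is now [[1, 3, 7], [4, 5, 8], [6]].
Step i=7: Q has 7 at row 2, column 3; remove 8 from row 2 of P and reverse-bump: 8 enters row 1 and ejects 7. So w(7) = 7. P is now [[1, 3, 8], [4, 5], [6]].
Step i=6: Q has 6 at row 3, column 1; remove 6 from row 3 of P and reverse-bump: 6 enters row 2 and ejects 5; 5 enters row 1 and ejects 3. So w(6) = 3. P is now [[1, 5, 8], [4, 6]].
Step i=5: Q has 5 at row 1, column 3; remove that cell from P, ejecting 8. So w(5) = 8. P is now [[1, 5], [4, 6]].
Step i=4: Q has 4 at row 2, column 2; remove 6 from row 2 of P and reverse-bump: 6 enters row 1 and ejects 5. So w(4) = 5. P is now [[1, 6], [4]].
Step i=3: Q has 3 at row 2, column 1; remove 4 from row 2 of P and reverse-bump: 4 enters row 1 and ejects 1. So w(3) = 1. P is now [[4, 6]].
Step i=2: Q has 2 at row 1, column 2; remove that cell from P, ejecting 6. So w(2) = 6. P is now [[4]].
Step i=1: Q has 1 at row 1, column 1; remove that cell from P, ejecting 4. So w(1) = 4. P is now [].

So w = 4 6 1 5 8 3 7 2.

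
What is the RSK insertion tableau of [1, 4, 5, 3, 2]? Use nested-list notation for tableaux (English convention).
P = [[1, 2, 5], [3], [4]]

Insert 1: appended to row 1. P = [[1]].
Insert 4: appended to row 1. P = [[1, 4]].
Insert 5: appended to row 1. P = [[1, 4, 5]].
Insert 3: 3 bumps 4 from row 1; 4 starts row 2. P = [[1, 3, 5], [4]].
Insert 2: 2 bumps 3 from row 1; 3 bumps 4 from row 2; 4 starts row 3. P = [[1, 2, 5], [3], [4]].

So P = [[1, 2, 5], [3], [4]].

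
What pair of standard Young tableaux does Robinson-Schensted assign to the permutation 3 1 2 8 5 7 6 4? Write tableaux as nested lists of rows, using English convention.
P = [[1, 2, 4, 6], [3, 5], [7], [8]], Q = [[1, 3, 4, 6], [2, 5], [7], [8]]

Insert each entry of the permutation into P by Schensted row insertion, recording in Q the position of each new cell.

Insert 3: appended to row 1. P = [[3]].
Insert 1: 1 bumps 3 from row 1; 3 starts row 2. P = [[1], [3]].
Insert 2: appended to row 1. P = [[1, 2], [3]].
Insert 8: appended to row 1. P = [[1, 2, 8], [3]].
Insert 5: 5 bumps 8 from row 1; 8 appends to row 2. P = [[1, 2, 5], [3, 8]].
Insert 7: appended to row 1. P = [[1, 2, 5, 7], [3, 8]].
Insert 6: 6 bumps 7 from row 1; 7 bumps 8 from row 2; 8 starts row 3. P = [[1, 2, 5, 6], [3, 7], [8]].
Insert 4: 4 bumps 5 from row 1; 5 bumps 7 from row 2; 7 bumps 8 from row 3; 8 starts row 4. P = [[1, 2, 4, 6], [3, 5], [7], [8]].

So P = [[1, 2, 4, 6], [3, 5], [7], [8]], Q = [[1, 3, 4, 6], [2, 5], [7], [8]].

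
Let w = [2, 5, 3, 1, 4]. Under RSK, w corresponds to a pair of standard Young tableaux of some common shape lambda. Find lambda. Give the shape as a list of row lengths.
Row-insert each entry into an empty tableau.

After inserting 2: P = [[2]].
After inserting 5: P = [[2, 5]].
After inserting 3: P = [[2, 3], [5]].
After inserting 1: P = [[1, 3], [2], [5]].
After inserting 4: P = [[1, 3, 4], [2], [5]].

The final insertion tableau P = [[1, 3, 4], [2], [5]] has shape [3, 1, 1].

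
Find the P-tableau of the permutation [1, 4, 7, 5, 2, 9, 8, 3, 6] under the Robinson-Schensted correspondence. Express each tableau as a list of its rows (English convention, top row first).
P = [[1, 2, 3, 6], [4, 5, 8], [7, 9]]

Insert 1: appended to row 1. P = [[1]].
Insert 4: appended to row 1. P = [[1, 4]].
Insert 7: appended to row 1. P = [[1, 4, 7]].
Insert 5: 5 bumps 7 from row 1; 7 starts row 2. P = [[1, 4, 5], [7]].
Insert 2: 2 bumps 4 from row 1; 4 bumps 7 from row 2; 7 starts row 3. P = [[1, 2, 5], [4], [7]].
Insert 9: appended to row 1. P = [[1, 2, 5, 9], [4], [7]].
Insert 8: 8 bumps 9 from row 1; 9 appends to row 2. P = [[1, 2, 5, 8], [4, 9], [7]].
Insert 3: 3 bumps 5 from row 1; 5 bumps 9 from row 2; 9 appends to row 3. P = [[1, 2, 3, 8], [4, 5], [7, 9]].
Insert 6: 6 bumps 8 from row 1; 8 appends to row 2. P = [[1, 2, 3, 6], [4, 5, 8], [7, 9]].

So P = [[1, 2, 3, 6], [4, 5, 8], [7, 9]].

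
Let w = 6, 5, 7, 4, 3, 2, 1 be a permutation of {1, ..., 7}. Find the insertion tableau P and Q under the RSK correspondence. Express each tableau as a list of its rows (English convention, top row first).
Insert each entry of the permutation into P by Schensted row insertion, recording in Q the position of each new cell.

After inserting 6: P = [[6]].
After inserting 5: P = [[5], [6]].
After inserting 7: P = [[5, 7], [6]].
After inserting 4: P = [[4, 7], [5], [6]].
After inserting 3: P = [[3, 7], [4], [5], [6]].
After inserting 2: P = [[2, 7], [3], [4], [5], [6]].
After inserting 1: P = [[1, 7], [2], [3], [4], [5], [6]].

So P = [[1, 7], [2], [3], [4], [5], [6]], Q = [[1, 3], [2], [4], [5], [6], [7]].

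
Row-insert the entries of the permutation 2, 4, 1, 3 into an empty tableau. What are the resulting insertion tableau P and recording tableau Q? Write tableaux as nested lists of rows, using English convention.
P = [[1, 3], [2, 4]], Q = [[1, 2], [3, 4]]

Insert each entry of the permutation into P by Schensted row insertion, recording in Q the position of each new cell.

Insert 2: appended to row 1. P = [[2]], Q = [[1]].
Insert 4: appended to row 1. P = [[2, 4]], Q = [[1, 2]].
Insert 1: 1 bumps 2 from row 1; 2 starts row 2. P = [[1, 4], [2]], Q = [[1, 2], [3]].
Insert 3: 3 bumps 4 from row 1; 4 appends to row 2. P = [[1, 3], [2, 4]], Q = [[1, 2], [3, 4]].

So P = [[1, 3], [2, 4]], Q = [[1, 2], [3, 4]].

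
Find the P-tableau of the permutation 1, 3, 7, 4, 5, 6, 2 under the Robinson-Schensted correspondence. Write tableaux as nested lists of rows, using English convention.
Insert 1: appended to row 1. P = [[1]].
Insert 3: appended to row 1. P = [[1, 3]].
Insert 7: appended to row 1. P = [[1, 3, 7]].
Insert 4: 4 bumps 7 from row 1; 7 starts row 2. P = [[1, 3, 4], [7]].
Insert 5: appended to row 1. P = [[1, 3, 4, 5], [7]].
Insert 6: appended to row 1. P = [[1, 3, 4, 5, 6], [7]].
Insert 2: 2 bumps 3 from row 1; 3 bumps 7 from row 2; 7 starts row 3. P = [[1, 2, 4, 5, 6], [3], [7]].

So P = [[1, 2, 4, 5, 6], [3], [7]].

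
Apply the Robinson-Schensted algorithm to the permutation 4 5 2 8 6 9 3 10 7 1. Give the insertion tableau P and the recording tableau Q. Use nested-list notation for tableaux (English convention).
P = [[1, 3, 6, 7, 10], [2, 5, 9], [4], [8]], Q = [[1, 2, 4, 6, 8], [3, 5, 9], [7], [10]]

Insert each entry of the permutation into P by Schensted row insertion, recording in Q the position of each new cell.

After inserting 4: P = [[4]].
After inserting 5: P = [[4, 5]].
After inserting 2: P = [[2, 5], [4]].
After inserting 8: P = [[2, 5, 8], [4]].
After inserting 6: P = [[2, 5, 6], [4, 8]].
After inserting 9: P = [[2, 5, 6, 9], [4, 8]].
After inserting 3: P = [[2, 3, 6, 9], [4, 5], [8]].
After inserting 10: P = [[2, 3, 6, 9, 10], [4, 5], [8]].
After inserting 7: P = [[2, 3, 6, 7, 10], [4, 5, 9], [8]].
After inserting 1: P = [[1, 3, 6, 7, 10], [2, 5, 9], [4], [8]].

So P = [[1, 3, 6, 7, 10], [2, 5, 9], [4], [8]], Q = [[1, 2, 4, 6, 8], [3, 5, 9], [7], [10]].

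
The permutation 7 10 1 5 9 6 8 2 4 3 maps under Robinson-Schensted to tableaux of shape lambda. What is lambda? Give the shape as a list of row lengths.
Row-insert each entry into an empty tableau.

After inserting 7: P = [[7]].
After inserting 10: P = [[7, 10]].
After inserting 1: P = [[1, 10], [7]].
After inserting 5: P = [[1, 5], [7, 10]].
After inserting 9: P = [[1, 5, 9], [7, 10]].
After inserting 6: P = [[1, 5, 6], [7, 9], [10]].
After inserting 8: P = [[1, 5, 6, 8], [7, 9], [10]].
After inserting 2: P = [[1, 2, 6, 8], [5, 9], [7], [10]].
After inserting 4: P = [[1, 2, 4, 8], [5, 6], [7, 9], [10]].
After inserting 3: P = [[1, 2, 3, 8], [4, 6], [5, 9], [7], [10]].

The final insertion tableau P = [[1, 2, 3, 8], [4, 6], [5, 9], [7], [10]] has shape [4, 2, 2, 1, 1].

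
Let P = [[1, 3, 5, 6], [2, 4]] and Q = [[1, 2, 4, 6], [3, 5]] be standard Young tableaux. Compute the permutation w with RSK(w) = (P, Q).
2 4 1 5 3 6

Reverse the RSK construction: for i from n down to 1, find the cell of Q containing i, remove the entry at that cell from P, and reverse-bump it up through P; the value ejected from row 1 is w(i).

Step i=6: Q has 6 at row 1, column 4; remove that cell from P, ejecting 6. So w(6) = 6. P is now [[1, 3, 5], [2, 4]].
Step i=5: Q has 5 at row 2, column 2; remove 4 from row 2 of P and reverse-bump: 4 enters row 1 and ejects 3. So w(5) = 3. P is now [[1, 4, 5], [2]].
Step i=4: Q has 4 at row 1, column 3; remove that cell from P, ejecting 5. So w(4) = 5. P is now [[1, 4], [2]].
Step i=3: Q has 3 at row 2, column 1; remove 2 from row 2 of P and reverse-bump: 2 enters row 1 and ejects 1. So w(3) = 1. P is now [[2, 4]].
Step i=2: Q has 2 at row 1, column 2; remove that cell from P, ejecting 4. So w(2) = 4. P is now [[2]].
Step i=1: Q has 1 at row 1, column 1; remove that cell from P, ejecting 2. So w(1) = 2. P is now [].

So w = 2 4 1 5 3 6.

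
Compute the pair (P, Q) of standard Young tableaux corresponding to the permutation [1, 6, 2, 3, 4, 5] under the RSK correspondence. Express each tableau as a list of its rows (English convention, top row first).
Insert each entry of the permutation into P by Schensted row insertion, recording in Q the position of each new cell.

After inserting 1: P = [[1]].
After inserting 6: P = [[1, 6]].
After inserting 2: P = [[1, 2], [6]].
After inserting 3: P = [[1, 2, 3], [6]].
After inserting 4: P = [[1, 2, 3, 4], [6]].
After inserting 5: P = [[1, 2, 3, 4, 5], [6]].

So P = [[1, 2, 3, 4, 5], [6]], Q = [[1, 2, 4, 5, 6], [3]].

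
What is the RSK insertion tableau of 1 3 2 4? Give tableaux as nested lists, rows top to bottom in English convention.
Insert 1: appended to row 1. P = [[1]].
Insert 3: appended to row 1. P = [[1, 3]].
Insert 2: 2 bumps 3 from row 1; 3 starts row 2. P = [[1, 2], [3]].
Insert 4: appended to row 1. P = [[1, 2, 4], [3]].

So P = [[1, 2, 4], [3]].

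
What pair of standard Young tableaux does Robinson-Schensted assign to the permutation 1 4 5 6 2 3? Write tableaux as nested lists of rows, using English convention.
Insert each entry of the permutation into P by Schensted row insertion, recording in Q the position of each new cell.

Insert 1: appended to row 1. P = [[1]], Q = [[1]].
Insert 4: appended to row 1. P = [[1, 4]], Q = [[1, 2]].
Insert 5: appended to row 1. P = [[1, 4, 5]], Q = [[1, 2, 3]].
Insert 6: appended to row 1. P = [[1, 4, 5, 6]], Q = [[1, 2, 3, 4]].
Insert 2: 2 bumps 4 from row 1; 4 starts row 2. P = [[1, 2, 5, 6], [4]], Q = [[1, 2, 3, 4], [5]].
Insert 3: 3 bumps 5 from row 1; 5 appends to row 2. P = [[1, 2, 3, 6], [4, 5]], Q = [[1, 2, 3, 4], [5, 6]].

So P = [[1, 2, 3, 6], [4, 5]], Q = [[1, 2, 3, 4], [5, 6]].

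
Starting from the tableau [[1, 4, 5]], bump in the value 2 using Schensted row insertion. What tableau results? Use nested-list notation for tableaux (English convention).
[[1, 2, 5], [4]]

In row 1, 2 replaces 4 (the leftmost entry greater than 2); 4 is bumped to row 2. 4 starts a new row 2. The new tableau is [[1, 2, 5], [4]].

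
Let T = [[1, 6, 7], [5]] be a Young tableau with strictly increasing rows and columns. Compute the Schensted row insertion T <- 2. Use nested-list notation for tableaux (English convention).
In row 1, 2 replaces 6 (the leftmost entry greater than 2); 6 is bumped to row 2. 6 is appended to row 2. The new tableau is [[1, 2, 7], [5, 6]].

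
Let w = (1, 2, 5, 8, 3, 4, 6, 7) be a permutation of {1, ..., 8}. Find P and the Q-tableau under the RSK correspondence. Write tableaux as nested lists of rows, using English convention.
Insert each entry of the permutation into P by Schensted row insertion, recording in Q the position of each new cell.

Insert 1: appended to row 1. P = [[1]].
Insert 2: appended to row 1. P = [[1, 2]].
Insert 5: appended to row 1. P = [[1, 2, 5]].
Insert 8: appended to row 1. P = [[1, 2, 5, 8]].
Insert 3: 3 bumps 5 from row 1; 5 starts row 2. P = [[1, 2, 3, 8], [5]].
Insert 4: 4 bumps 8 from row 1; 8 appends to row 2. P = [[1, 2, 3, 4], [5, 8]].
Insert 6: appended to row 1. P = [[1, 2, 3, 4, 6], [5, 8]].
Insert 7: appended to row 1. P = [[1, 2, 3, 4, 6, 7], [5, 8]].

So P = [[1, 2, 3, 4, 6, 7], [5, 8]], Q = [[1, 2, 3, 4, 7, 8], [5, 6]].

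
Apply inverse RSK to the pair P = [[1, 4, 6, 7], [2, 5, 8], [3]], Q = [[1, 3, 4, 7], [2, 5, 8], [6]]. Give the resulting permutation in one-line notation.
3 2 5 6 4 1 8 7

Reverse RSK: for i = n, n-1, ..., 1, locate i in Q, remove the corresponding corner cell from P, and reverse-bump its entry up through P; the value ejected from row 1 is w(i).

So w = 3 2 5 6 4 1 8 7.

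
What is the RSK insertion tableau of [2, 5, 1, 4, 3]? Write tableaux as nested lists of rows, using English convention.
P = [[1, 3], [2, 4], [5]]

Insert 2: appended to row 1. P = [[2]].
Insert 5: appended to row 1. P = [[2, 5]].
Insert 1: 1 bumps 2 from row 1; 2 starts row 2. P = [[1, 5], [2]].
Insert 4: 4 bumps 5 from row 1; 5 appends to row 2. P = [[1, 4], [2, 5]].
Insert 3: 3 bumps 4 from row 1; 4 bumps 5 from row 2; 5 starts row 3. P = [[1, 3], [2, 4], [5]].

So P = [[1, 3], [2, 4], [5]].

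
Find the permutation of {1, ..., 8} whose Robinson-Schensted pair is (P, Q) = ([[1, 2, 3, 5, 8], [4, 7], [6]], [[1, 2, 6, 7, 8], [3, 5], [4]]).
6 7 4 1 2 3 5 8

Reverse the RSK construction: for i from n down to 1, find the cell of Q containing i, remove the entry at that cell from P, and reverse-bump it up through P; the value ejected from row 1 is w(i).

Step i=8: Q has 8 at row 1, column 5; remove that cell from P, ejecting 8. So w(8) = 8. P is now [[1, 2, 3, 5], [4, 7], [6]].
Step i=7: Q has 7 at row 1, column 4; remove that cell from P, ejecting 5. So w(7) = 5. P is now [[1, 2, 3], [4, 7], [6]].
Step i=6: Q has 6 at row 1, column 3; remove that cell from P, ejecting 3. So w(6) = 3. P is now [[1, 2], [4, 7], [6]].
Step i=5: Q has 5 at row 2, column 2; remove 7 from row 2 of P and reverse-bump: 7 enters row 1 and ejects 2. So w(5) = 2. P is now [[1, 7], [4], [6]].
Step i=4: Q has 4 at row 3, column 1; remove 6 from row 3 of P and reverse-bump: 6 enters row 2 and ejects 4; 4 enters row 1 and ejects 1. So w(4) = 1. P is now [[4, 7], [6]].
Step i=3: Q has 3 at row 2, column 1; remove 6 from row 2 of P and reverse-bump: 6 enters row 1 and ejects 4. So w(3) = 4. P is now [[6, 7]].
Step i=2: Q has 2 at row 1, column 2; remove that cell from P, ejecting 7. So w(2) = 7. P is now [[6]].
Step i=1: Q has 1 at row 1, column 1; remove that cell from P, ejecting 6. So w(1) = 6. P is now [].

So w = 6 7 4 1 2 3 5 8.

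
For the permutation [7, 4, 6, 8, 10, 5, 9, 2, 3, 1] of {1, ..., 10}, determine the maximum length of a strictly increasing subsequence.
4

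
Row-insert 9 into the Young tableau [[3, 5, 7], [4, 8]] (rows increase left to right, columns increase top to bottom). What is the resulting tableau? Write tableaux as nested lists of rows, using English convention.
9 is larger than every entry of row 1, so it is appended to row 1. The new tableau is [[3, 5, 7, 9], [4, 8]].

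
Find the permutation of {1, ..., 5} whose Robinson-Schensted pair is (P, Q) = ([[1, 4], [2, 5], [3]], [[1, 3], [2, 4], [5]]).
3 2 5 4 1

Reverse the RSK construction: for i from n down to 1, find the cell of Q containing i, remove the entry at that cell from P, and reverse-bump it up through P; the value ejected from row 1 is w(i).

Step i=5: Q has 5 at row 3, column 1; remove 3 from row 3 of P and reverse-bump: 3 enters row 2 and ejects 2; 2 enters row 1 and ejects 1. So w(5) = 1. P is now [[2, 4], [3, 5]].
Step i=4: Q has 4 at row 2, column 2; remove 5 from row 2 of P and reverse-bump: 5 enters row 1 and ejects 4. So w(4) = 4. P is now [[2, 5], [3]].
Step i=3: Q has 3 at row 1, column 2; remove that cell from P, ejecting 5. So w(3) = 5. P is now [[2], [3]].
Step i=2: Q has 2 at row 2, column 1; remove 3 from row 2 of P and reverse-bump: 3 enters row 1 and ejects 2. So w(2) = 2. P is now [[3]].
Step i=1: Q has 1 at row 1, column 1; remove that cell from P, ejecting 3. So w(1) = 3. P is now [].

So w = 3 2 5 4 1.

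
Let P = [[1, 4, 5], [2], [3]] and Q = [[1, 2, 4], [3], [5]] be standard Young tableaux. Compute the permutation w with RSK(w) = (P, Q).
Reverse the RSK construction: for i from n down to 1, find the cell of Q containing i, remove the entry at that cell from P, and reverse-bump it up through P; the value ejected from row 1 is w(i).

Step i=5: Q has 5 at row 3, column 1; remove 3 from row 3 of P and reverse-bump: 3 enters row 2 and ejects 2; 2 enters row 1 and ejects 1. So w(5) = 1. P is now [[2, 4, 5], [3]].
Step i=4: Q has 4 at row 1, column 3; remove that cell from P, ejecting 5. So w(4) = 5. P is now [[2, 4], [3]].
Step i=3: Q has 3 at row 2, column 1; remove 3 from row 2 of P and reverse-bump: 3 enters row 1 and ejects 2. So w(3) = 2. P is now [[3, 4]].
Step i=2: Q has 2 at row 1, column 2; remove that cell from P, ejecting 4. So w(2) = 4. P is now [[3]].
Step i=1: Q has 1 at row 1, column 1; remove that cell from P, ejecting 3. So w(1) = 3. P is now [].

So w = 3 4 2 5 1.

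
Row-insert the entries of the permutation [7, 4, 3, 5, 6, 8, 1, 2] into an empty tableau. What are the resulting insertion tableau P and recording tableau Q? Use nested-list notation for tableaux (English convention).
Insert each entry of the permutation into P by Schensted row insertion, recording in Q the position of each new cell.

After inserting 7: P = [[7]].
After inserting 4: P = [[4], [7]].
After inserting 3: P = [[3], [4], [7]].
After inserting 5: P = [[3, 5], [4], [7]].
After inserting 6: P = [[3, 5, 6], [4], [7]].
After inserting 8: P = [[3, 5, 6, 8], [4], [7]].
After inserting 1: P = [[1, 5, 6, 8], [3], [4], [7]].
After inserting 2: P = [[1, 2, 6, 8], [3, 5], [4], [7]].

So P = [[1, 2, 6, 8], [3, 5], [4], [7]], Q = [[1, 4, 5, 6], [2, 8], [3], [7]].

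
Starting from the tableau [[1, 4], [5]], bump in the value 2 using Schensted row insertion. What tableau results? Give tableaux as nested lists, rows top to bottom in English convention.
[[1, 2], [4], [5]]

In row 1, 2 replaces 4 (the leftmost entry greater than 2); 4 is bumped to row 2. In row 2, 4 replaces 5 (the leftmost entry greater than 4); 5 is bumped to row 3. 5 starts a new row 3. The new tableau is [[1, 2], [4], [5]].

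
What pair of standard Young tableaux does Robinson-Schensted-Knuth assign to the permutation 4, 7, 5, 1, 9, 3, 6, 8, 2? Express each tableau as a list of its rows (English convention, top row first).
Insert each entry of the permutation into P by Schensted row insertion, recording in Q the position of each new cell.

Insert 4: appended to row 1. P = [[4]].
Insert 7: appended to row 1. P = [[4, 7]].
Insert 5: 5 bumps 7 from row 1; 7 starts row 2. P = [[4, 5], [7]].
Insert 1: 1 bumps 4 from row 1; 4 bumps 7 from row 2; 7 starts row 3. P = [[1, 5], [4], [7]].
Insert 9: appended to row 1. P = [[1, 5, 9], [4], [7]].
Insert 3: 3 bumps 5 from row 1; 5 appends to row 2. P = [[1, 3, 9], [4, 5], [7]].
Insert 6: 6 bumps 9 from row 1; 9 appends to row 2. P = [[1, 3, 6], [4, 5, 9], [7]].
Insert 8: appended to row 1. P = [[1, 3, 6, 8], [4, 5, 9], [7]].
Insert 2: 2 bumps 3 from row 1; 3 bumps 4 from row 2; 4 bumps 7 from row 3; 7 starts row 4. P = [[1, 2, 6, 8], [3, 5, 9], [4], [7]].

So P = [[1, 2, 6, 8], [3, 5, 9], [4], [7]], Q = [[1, 2, 5, 8], [3, 6, 7], [4], [9]].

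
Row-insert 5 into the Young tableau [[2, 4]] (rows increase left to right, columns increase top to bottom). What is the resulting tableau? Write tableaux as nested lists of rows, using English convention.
[[2, 4, 5]]

5 is larger than every entry of row 1, so it is appended to row 1. The new tableau is [[2, 4, 5]].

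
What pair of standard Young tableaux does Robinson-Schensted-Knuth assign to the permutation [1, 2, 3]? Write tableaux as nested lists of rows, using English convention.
P = [[1, 2, 3]], Q = [[1, 2, 3]]

Insert each entry of the permutation into P by Schensted row insertion, recording in Q the position of each new cell.

After inserting 1: P = [[1]].
After inserting 2: P = [[1, 2]].
After inserting 3: P = [[1, 2, 3]].

So P = [[1, 2, 3]], Q = [[1, 2, 3]].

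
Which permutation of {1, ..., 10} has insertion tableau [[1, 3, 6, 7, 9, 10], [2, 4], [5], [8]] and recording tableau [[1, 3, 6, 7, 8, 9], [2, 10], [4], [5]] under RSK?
Reverse RSK: for i = n, n-1, ..., 1, locate i in Q, remove the corresponding corner cell from P, and reverse-bump its entry up through P; the value ejected from row 1 is w(i).

So w = 8 2 5 4 1 6 7 9 10 3.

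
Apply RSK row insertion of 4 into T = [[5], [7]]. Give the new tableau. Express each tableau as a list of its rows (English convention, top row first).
In row 1, 4 replaces 5 (the leftmost entry greater than 4); 5 is bumped to row 2. In row 2, 5 replaces 7 (the leftmost entry greater than 5); 7 is bumped to row 3. 7 starts a new row 3. The new tableau is [[4], [5], [7]].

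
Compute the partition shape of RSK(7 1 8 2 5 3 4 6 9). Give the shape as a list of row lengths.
Row-insert each entry into an empty tableau.

After inserting 7: P = [[7]].
After inserting 1: P = [[1], [7]].
After inserting 8: P = [[1, 8], [7]].
After inserting 2: P = [[1, 2], [7, 8]].
After inserting 5: P = [[1, 2, 5], [7, 8]].
After inserting 3: P = [[1, 2, 3], [5, 8], [7]].
After inserting 4: P = [[1, 2, 3, 4], [5, 8], [7]].
After inserting 6: P = [[1, 2, 3, 4, 6], [5, 8], [7]].
After inserting 9: P = [[1, 2, 3, 4, 6, 9], [5, 8], [7]].

The final insertion tableau P = [[1, 2, 3, 4, 6, 9], [5, 8], [7]] has shape [6, 2, 1].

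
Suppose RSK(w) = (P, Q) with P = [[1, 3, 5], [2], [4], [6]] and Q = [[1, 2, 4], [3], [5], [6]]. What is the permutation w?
2 6 4 5 3 1

Reverse the RSK construction: for i from n down to 1, find the cell of Q containing i, remove the entry at that cell from P, and reverse-bump it up through P; the value ejected from row 1 is w(i).

Step i=6: Q has 6 at row 4, column 1; remove 6 from row 4 of P and reverse-bump: 6 enters row 3 and ejects 4; 4 enters row 2 and ejects 2; 2 enters row 1 and ejects 1. So w(6) = 1. P is now [[2, 3, 5], [4], [6]].
Step i=5: Q has 5 at row 3, column 1; remove 6 from row 3 of P and reverse-bump: 6 enters row 2 and ejects 4; 4 enters row 1 and ejects 3. So w(5) = 3. P is now [[2, 4, 5], [6]].
Step i=4: Q has 4 at row 1, column 3; remove that cell from P, ejecting 5. So w(4) = 5. P is now [[2, 4], [6]].
Step i=3: Q has 3 at row 2, column 1; remove 6 from row 2 of P and reverse-bump: 6 enters row 1 and ejects 4. So w(3) = 4. P is now [[2, 6]].
Step i=2: Q has 2 at row 1, column 2; remove that cell from P, ejecting 6. So w(2) = 6. P is now [[2]].
Step i=1: Q has 1 at row 1, column 1; remove that cell from P, ejecting 2. So w(1) = 2. P is now [].

So w = 2 6 4 5 3 1.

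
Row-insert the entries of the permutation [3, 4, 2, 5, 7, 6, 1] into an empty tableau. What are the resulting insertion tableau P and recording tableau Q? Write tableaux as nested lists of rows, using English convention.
Insert each entry of the permutation into P by Schensted row insertion, recording in Q the position of each new cell.

Insert 3: appended to row 1. P = [[3]].
Insert 4: appended to row 1. P = [[3, 4]].
Insert 2: 2 bumps 3 from row 1; 3 starts row 2. P = [[2, 4], [3]].
Insert 5: appended to row 1. P = [[2, 4, 5], [3]].
Insert 7: appended to row 1. P = [[2, 4, 5, 7], [3]].
Insert 6: 6 bumps 7 from row 1; 7 appends to row 2. P = [[2, 4, 5, 6], [3, 7]].
Insert 1: 1 bumps 2 from row 1; 2 bumps 3 from row 2; 3 starts row 3. P = [[1, 4, 5, 6], [2, 7], [3]].

So P = [[1, 4, 5, 6], [2, 7], [3]], Q = [[1, 2, 4, 5], [3, 6], [7]].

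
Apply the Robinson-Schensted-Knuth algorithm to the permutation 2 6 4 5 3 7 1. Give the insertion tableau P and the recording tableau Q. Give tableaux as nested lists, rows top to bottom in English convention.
P = [[1, 3, 5, 7], [2], [4], [6]], Q = [[1, 2, 4, 6], [3], [5], [7]]

Insert each entry of the permutation into P by Schensted row insertion, recording in Q the position of each new cell.

Insert 2: appended to row 1. P = [[2]].
Insert 6: appended to row 1. P = [[2, 6]].
Insert 4: 4 bumps 6 from row 1; 6 starts row 2. P = [[2, 4], [6]].
Insert 5: appended to row 1. P = [[2, 4, 5], [6]].
Insert 3: 3 bumps 4 from row 1; 4 bumps 6 from row 2; 6 starts row 3. P = [[2, 3, 5], [4], [6]].
Insert 7: appended to row 1. P = [[2, 3, 5, 7], [4], [6]].
Insert 1: 1 bumps 2 from row 1; 2 bumps 4 from row 2; 4 bumps 6 from row 3; 6 starts row 4. P = [[1, 3, 5, 7], [2], [4], [6]].

So P = [[1, 3, 5, 7], [2], [4], [6]], Q = [[1, 2, 4, 6], [3], [5], [7]].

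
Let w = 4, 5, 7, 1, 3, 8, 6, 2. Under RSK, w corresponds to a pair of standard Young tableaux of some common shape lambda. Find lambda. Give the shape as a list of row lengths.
[4, 3, 1]

Row-insert each entry into an empty tableau.

After inserting 4: P = [[4]].
After inserting 5: P = [[4, 5]].
After inserting 7: P = [[4, 5, 7]].
After inserting 1: P = [[1, 5, 7], [4]].
After inserting 3: P = [[1, 3, 7], [4, 5]].
After inserting 8: P = [[1, 3, 7, 8], [4, 5]].
After inserting 6: P = [[1, 3, 6, 8], [4, 5, 7]].
After inserting 2: P = [[1, 2, 6, 8], [3, 5, 7], [4]].

The final insertion tableau P = [[1, 2, 6, 8], [3, 5, 7], [4]] has shape [4, 3, 1].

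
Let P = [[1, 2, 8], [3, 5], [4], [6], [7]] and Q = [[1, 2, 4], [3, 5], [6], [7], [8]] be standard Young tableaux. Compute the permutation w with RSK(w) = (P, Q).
4 7 1 8 6 5 3 2

Reverse RSK: for i = n, n-1, ..., 1, locate i in Q, remove the corresponding corner cell from P, and reverse-bump its entry up through P; the value ejected from row 1 is w(i).

So w = 4 7 1 8 6 5 3 2.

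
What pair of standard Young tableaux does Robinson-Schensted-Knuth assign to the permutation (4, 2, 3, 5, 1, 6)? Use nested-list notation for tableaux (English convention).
Insert each entry of the permutation into P by Schensted row insertion, recording in Q the position of each new cell.

Insert 4: appended to row 1. P = [[4]].
Insert 2: 2 bumps 4 from row 1; 4 starts row 2. P = [[2], [4]].
Insert 3: appended to row 1. P = [[2, 3], [4]].
Insert 5: appended to row 1. P = [[2, 3, 5], [4]].
Insert 1: 1 bumps 2 from row 1; 2 bumps 4 from row 2; 4 starts row 3. P = [[1, 3, 5], [2], [4]].
Insert 6: appended to row 1. P = [[1, 3, 5, 6], [2], [4]].

So P = [[1, 3, 5, 6], [2], [4]], Q = [[1, 3, 4, 6], [2], [5]].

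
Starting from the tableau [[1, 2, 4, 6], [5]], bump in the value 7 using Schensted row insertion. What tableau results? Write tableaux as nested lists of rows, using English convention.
7 is larger than every entry of row 1, so it is appended to row 1. The new tableau is [[1, 2, 4, 6, 7], [5]].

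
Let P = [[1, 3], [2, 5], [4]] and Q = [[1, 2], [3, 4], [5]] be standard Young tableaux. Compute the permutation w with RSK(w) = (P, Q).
4 5 2 3 1

Reverse the RSK construction: for i from n down to 1, find the cell of Q containing i, remove the entry at that cell from P, and reverse-bump it up through P; the value ejected from row 1 is w(i).

Step i=5: Q has 5 at row 3, column 1; remove 4 from row 3 of P and reverse-bump: 4 enters row 2 and ejects 2; 2 enters row 1 and ejects 1. So w(5) = 1. P is now [[2, 3], [4, 5]].
Step i=4: Q has 4 at row 2, column 2; remove 5 from row 2 of P and reverse-bump: 5 enters row 1 and ejects 3. So w(4) = 3. P is now [[2, 5], [4]].
Step i=3: Q has 3 at row 2, column 1; remove 4 from row 2 of P and reverse-bump: 4 enters row 1 and ejects 2. So w(3) = 2. P is now [[4, 5]].
Step i=2: Q has 2 at row 1, column 2; remove that cell from P, ejecting 5. So w(2) = 5. P is now [[4]].
Step i=1: Q has 1 at row 1, column 1; remove that cell from P, ejecting 4. So w(1) = 4. P is now [].

So w = 4 5 2 3 1.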